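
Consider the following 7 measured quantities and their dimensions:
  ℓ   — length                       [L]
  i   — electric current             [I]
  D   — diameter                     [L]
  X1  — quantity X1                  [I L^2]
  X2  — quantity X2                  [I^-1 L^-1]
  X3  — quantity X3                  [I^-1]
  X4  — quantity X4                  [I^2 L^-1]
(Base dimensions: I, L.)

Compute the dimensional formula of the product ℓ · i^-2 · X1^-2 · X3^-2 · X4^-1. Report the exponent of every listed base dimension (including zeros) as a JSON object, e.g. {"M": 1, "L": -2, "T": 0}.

{"I": -4, "L": -2}

Exponent matrix [I,L] × [ℓ,i,D,X1,X2,X3,X4]:
  I: [ 0  1  0  1 -1 -1  2]
  L: [ 1  0  1  2 -1  0 -1]
  [I]: (1)·0+(-2)·1+(-2)·1+(-2)·-1+(-1)·2 = -4
  [L]: (1)·1+(-2)·0+(-2)·2+(-2)·0+(-1)·-1 = -2
⇒ I^-4 L^-2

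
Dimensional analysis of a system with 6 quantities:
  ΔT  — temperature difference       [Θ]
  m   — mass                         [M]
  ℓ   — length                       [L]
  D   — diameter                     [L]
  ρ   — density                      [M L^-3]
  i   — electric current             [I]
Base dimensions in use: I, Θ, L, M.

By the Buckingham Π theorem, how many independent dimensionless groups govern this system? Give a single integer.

2

Exponent matrix [I,Θ,L,M] × [ΔT,m,ℓ,D,ρ,i]:
  I: [ 0  0  0  0  0  1]
  Θ: [ 1  0  0  0  0  0]
  L: [ 0  0  1  1 -3  0]
  M: [ 0  1  0  0  1  0]
Row reduction gives pivot columns ΔT,m,ℓ,i; rank = 4
Π count = n − r = 6 − 4 = 2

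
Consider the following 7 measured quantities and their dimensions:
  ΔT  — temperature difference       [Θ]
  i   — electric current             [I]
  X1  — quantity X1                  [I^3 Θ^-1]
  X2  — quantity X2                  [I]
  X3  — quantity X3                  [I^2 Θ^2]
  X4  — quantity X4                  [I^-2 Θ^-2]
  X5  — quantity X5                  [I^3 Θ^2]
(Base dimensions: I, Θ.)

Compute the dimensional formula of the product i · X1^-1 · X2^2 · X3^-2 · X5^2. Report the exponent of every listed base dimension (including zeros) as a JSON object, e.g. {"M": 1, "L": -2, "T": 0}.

Exponent matrix [I,Θ] × [ΔT,i,X1,X2,X3,X4,X5]:
  I: [ 0  1  3  1  2 -2  3]
  Θ: [ 1  0 -1  0  2 -2  2]
  [I]: (1)·1+(-1)·3+(2)·1+(-2)·2+(2)·3 = 2
  [Θ]: (1)·0+(-1)·-1+(2)·0+(-2)·2+(2)·2 = 1
⇒ I^2 Θ

{"I": 2, "Θ": 1}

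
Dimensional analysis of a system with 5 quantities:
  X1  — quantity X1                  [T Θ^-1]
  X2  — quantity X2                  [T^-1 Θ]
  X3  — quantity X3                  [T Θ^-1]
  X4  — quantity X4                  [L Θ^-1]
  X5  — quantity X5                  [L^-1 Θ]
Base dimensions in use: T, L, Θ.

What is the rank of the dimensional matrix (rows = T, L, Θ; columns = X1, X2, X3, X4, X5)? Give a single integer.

Write exponents as rows T,L,Θ / cols X1,X2,X3,X4,X5:
  T: [ 1 -1  1  0  0]
  L: [ 0  0  0  1 -1]
  Θ: [-1  1 -1 -1  1]
RREF → pivots at {X1,X4} ⇒ r = 2

2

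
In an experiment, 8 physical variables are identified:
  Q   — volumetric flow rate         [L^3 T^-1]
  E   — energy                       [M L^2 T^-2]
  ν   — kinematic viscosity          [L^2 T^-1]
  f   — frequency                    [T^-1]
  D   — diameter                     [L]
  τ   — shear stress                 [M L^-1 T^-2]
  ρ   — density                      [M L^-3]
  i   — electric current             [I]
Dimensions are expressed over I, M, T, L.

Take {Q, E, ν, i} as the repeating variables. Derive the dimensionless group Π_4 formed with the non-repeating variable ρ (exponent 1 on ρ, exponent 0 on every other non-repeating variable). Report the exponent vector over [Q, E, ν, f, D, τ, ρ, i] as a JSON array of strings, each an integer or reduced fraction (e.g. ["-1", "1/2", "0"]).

Dimensional matrix (I×M×T×L by Q×E×ν×f×D×τ×ρ×i):
  I: [ 0  0  0  0  0  0  0  1]
  M: [ 0  1  0  0  0  1  1  0]
  T: [-1 -2 -1 -1  0 -2  0  0]
  L: [ 3  2  2  0  1 -1 -3  0]
RREF → pivots at {Q,E,ν,i} ⇒ r = 4
Repeat: Q,E,ν,i; free: f,D,τ,ρ
RREF:
  r0: [   1    0    0   -2    1   -3   -1    0]
  r1: [   0    1    0    0    0    1    1    0]
  r2: [   0    0    1    3   -1    3   -1    0]
  r3: [   0    0    0    0    0    0    0    1]
Fix exponent of ρ at 1, f at 0, D at 0, τ at 0; solve each RREF row for its pivot's exponent:
  r0: exp(Q) + (-1)·1 = 0 ⇒ exp(Q) = 1
  r1: exp(E) + (1)·1 = 0 ⇒ exp(E) = -1
  r2: exp(ν) + (-1)·1 = 0 ⇒ exp(ν) = 1
  r3: exp(i) + (0)·1 = 0 ⇒ exp(i) = 0
Π_4 = Q · E^-1 · ν · ρ

["1", "-1", "1", "0", "0", "0", "1", "0"]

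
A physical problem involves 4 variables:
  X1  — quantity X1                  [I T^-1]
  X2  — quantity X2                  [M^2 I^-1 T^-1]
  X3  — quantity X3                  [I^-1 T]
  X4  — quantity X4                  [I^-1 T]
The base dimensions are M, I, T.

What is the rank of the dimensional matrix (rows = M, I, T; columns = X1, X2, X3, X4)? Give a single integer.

Dimensional matrix (M×I×T by X1×X2×X3×X4):
  M: [ 0  2  0  0]
  I: [ 1 -1 -1 -1]
  T: [-1 -1  1  1]
RREF → pivots at {X1,X2} ⇒ r = 2

2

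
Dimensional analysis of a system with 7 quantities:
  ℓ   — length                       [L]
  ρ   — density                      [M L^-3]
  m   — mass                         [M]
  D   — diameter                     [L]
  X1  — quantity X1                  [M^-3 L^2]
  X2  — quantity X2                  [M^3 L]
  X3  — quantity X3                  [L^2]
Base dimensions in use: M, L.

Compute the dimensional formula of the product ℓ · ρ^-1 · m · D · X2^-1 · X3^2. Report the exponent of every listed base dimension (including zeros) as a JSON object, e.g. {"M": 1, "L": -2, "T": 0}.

Exponent matrix [M,L] × [ℓ,ρ,m,D,X1,X2,X3]:
  M: [ 0  1  1  0 -3  3  0]
  L: [ 1 -3  0  1  2  1  2]
  [M]: (1)·0+(-1)·1+(1)·1+(1)·0+(-1)·3+(2)·0 = -3
  [L]: (1)·1+(-1)·-3+(1)·0+(1)·1+(-1)·1+(2)·2 = 8
⇒ M^-3 L^8

{"M": -3, "L": 8}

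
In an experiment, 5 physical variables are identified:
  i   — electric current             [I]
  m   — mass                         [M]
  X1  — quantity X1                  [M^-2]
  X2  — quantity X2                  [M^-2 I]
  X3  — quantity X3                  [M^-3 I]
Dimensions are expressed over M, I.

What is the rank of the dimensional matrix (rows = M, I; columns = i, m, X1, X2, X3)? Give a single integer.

Write exponents as rows M,I / cols i,m,X1,X2,X3:
  M: [ 0  1 -2 -2 -3]
  I: [ 1  0  0  1  1]
Echelon form has 2 nonzero rows (pivots: i,m)

2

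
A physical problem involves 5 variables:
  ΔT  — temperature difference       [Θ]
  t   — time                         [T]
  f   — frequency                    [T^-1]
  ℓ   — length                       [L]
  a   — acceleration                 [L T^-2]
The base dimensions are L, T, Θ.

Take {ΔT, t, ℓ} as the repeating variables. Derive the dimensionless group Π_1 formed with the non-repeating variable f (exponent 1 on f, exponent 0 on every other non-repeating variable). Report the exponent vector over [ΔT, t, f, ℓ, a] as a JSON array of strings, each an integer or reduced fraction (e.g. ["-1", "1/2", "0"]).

Write exponents as rows L,T,Θ / cols ΔT,t,f,ℓ,a:
  L: [ 0  0  0  1  1]
  T: [ 0  1 -1  0 -2]
  Θ: [ 1  0  0  0  0]
Echelon form has 3 nonzero rows (pivots: ΔT,t,ℓ)
Pivot set = {ΔT,t,ℓ}, free = {f,a}
RREF:
  r0: [   1    0    0    0    0]
  r1: [   0    1   -1    0   -2]
  r2: [   0    0    0    1    1]
Fix exponent of f at 1, a at 0; solve each RREF row for its pivot's exponent:
  r0: exp(ΔT) + (0)·1 = 0 ⇒ exp(ΔT) = 0
  r1: exp(t) + (-1)·1 = 0 ⇒ exp(t) = 1
  r2: exp(ℓ) + (0)·1 = 0 ⇒ exp(ℓ) = 0
Π_1 = t · f

["0", "1", "1", "0", "0"]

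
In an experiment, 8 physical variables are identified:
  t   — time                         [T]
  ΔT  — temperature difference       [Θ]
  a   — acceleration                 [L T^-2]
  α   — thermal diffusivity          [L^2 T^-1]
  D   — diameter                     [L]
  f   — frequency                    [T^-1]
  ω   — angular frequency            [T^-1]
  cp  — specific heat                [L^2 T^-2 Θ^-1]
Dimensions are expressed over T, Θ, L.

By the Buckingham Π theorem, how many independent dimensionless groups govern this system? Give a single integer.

Dimensional matrix (T×Θ×L by t×ΔT×a×α×D×f×ω×cp):
  T: [ 1  0 -2 -1  0 -1 -1 -2]
  Θ: [ 0  1  0  0  0  0  0 -1]
  L: [ 0  0  1  2  1  0  0  2]
Echelon form has 3 nonzero rows (pivots: t,ΔT,a)
n=8, r=3 ⇒ 5 dimensionless groups

5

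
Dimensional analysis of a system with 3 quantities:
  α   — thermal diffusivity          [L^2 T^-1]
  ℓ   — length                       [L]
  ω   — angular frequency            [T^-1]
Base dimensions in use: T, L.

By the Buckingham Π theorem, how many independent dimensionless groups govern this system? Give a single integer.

Exponent matrix [T,L] × [α,ℓ,ω]:
  T: [-1  0 -1]
  L: [ 2  1  0]
Echelon form has 2 nonzero rows (pivots: α,ℓ)
3 vars − rank 2 = 1 Π group

1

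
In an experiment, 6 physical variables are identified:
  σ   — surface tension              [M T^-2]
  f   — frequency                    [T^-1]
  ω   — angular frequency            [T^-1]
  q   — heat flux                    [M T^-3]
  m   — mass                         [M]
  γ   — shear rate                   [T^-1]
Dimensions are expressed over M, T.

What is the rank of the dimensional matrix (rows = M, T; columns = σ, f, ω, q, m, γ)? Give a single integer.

Dimensional matrix (M×T by σ×f×ω×q×m×γ):
  M: [ 1  0  0  1  1  0]
  T: [-2 -1 -1 -3  0 -1]
Row reduction gives pivot columns σ,f; rank = 2

2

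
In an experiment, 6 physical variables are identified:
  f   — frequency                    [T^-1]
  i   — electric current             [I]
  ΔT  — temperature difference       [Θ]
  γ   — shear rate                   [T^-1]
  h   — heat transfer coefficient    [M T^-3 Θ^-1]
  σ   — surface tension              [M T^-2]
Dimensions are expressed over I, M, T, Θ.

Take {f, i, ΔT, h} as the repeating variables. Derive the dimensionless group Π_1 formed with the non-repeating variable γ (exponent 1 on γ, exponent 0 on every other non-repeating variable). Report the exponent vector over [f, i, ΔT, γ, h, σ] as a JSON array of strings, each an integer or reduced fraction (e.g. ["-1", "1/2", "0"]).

["-1", "0", "0", "1", "0", "0"]

Dimensional matrix (I×M×T×Θ by f×i×ΔT×γ×h×σ):
  I: [ 0  1  0  0  0  0]
  M: [ 0  0  0  0  1  1]
  T: [-1  0  0 -1 -3 -2]
  Θ: [ 0  0  1  0 -1  0]
RREF → pivots at {f,i,ΔT,h} ⇒ r = 4
Pivot set = {f,i,ΔT,h}, free = {γ,σ}
RREF:
  r0: [   1    0    0    1    0   -1]
  r1: [   0    1    0    0    0    0]
  r2: [   0    0    1    0    0    1]
  r3: [   0    0    0    0    1    1]
Fix exponent of γ at 1, σ at 0; solve each RREF row for its pivot's exponent:
  r0: exp(f) + (1)·1 = 0 ⇒ exp(f) = -1
  r1: exp(i) + (0)·1 = 0 ⇒ exp(i) = 0
  r2: exp(ΔT) + (0)·1 = 0 ⇒ exp(ΔT) = 0
  r3: exp(h) + (0)·1 = 0 ⇒ exp(h) = 0
Π_1 = f^-1 · γ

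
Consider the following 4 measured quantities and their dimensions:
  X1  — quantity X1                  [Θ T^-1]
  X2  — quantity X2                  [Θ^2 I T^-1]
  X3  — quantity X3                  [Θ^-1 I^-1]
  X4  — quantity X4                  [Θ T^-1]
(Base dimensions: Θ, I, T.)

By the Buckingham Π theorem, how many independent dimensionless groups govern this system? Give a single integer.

Dimensional matrix (Θ×I×T by X1×X2×X3×X4):
  Θ: [ 1  2 -1  1]
  I: [ 0  1 -1  0]
  T: [-1 -1  0 -1]
RREF → pivots at {X1,X2} ⇒ r = 2
n=4, r=2 ⇒ 2 dimensionless groups

2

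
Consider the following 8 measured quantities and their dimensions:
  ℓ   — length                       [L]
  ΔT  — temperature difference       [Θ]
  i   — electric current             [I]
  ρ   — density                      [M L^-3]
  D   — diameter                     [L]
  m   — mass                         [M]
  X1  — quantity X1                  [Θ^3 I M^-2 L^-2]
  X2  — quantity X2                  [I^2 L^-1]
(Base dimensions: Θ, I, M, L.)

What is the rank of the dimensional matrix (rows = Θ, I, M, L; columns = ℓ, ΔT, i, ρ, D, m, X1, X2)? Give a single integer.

Dimensional matrix (Θ×I×M×L by ℓ×ΔT×i×ρ×D×m×X1×X2):
  Θ: [ 0  1  0  0  0  0  3  0]
  I: [ 0  0  1  0  0  0  1  2]
  M: [ 0  0  0  1  0  1 -2  0]
  L: [ 1  0  0 -3  1  0 -2 -1]
Row reduction gives pivot columns ℓ,ΔT,i,ρ; rank = 4

4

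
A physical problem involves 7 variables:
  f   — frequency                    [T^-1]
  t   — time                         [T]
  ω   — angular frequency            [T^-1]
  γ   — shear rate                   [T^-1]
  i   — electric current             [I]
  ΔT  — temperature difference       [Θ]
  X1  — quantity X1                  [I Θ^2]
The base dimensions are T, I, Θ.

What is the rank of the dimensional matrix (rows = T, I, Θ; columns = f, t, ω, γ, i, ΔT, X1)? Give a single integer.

3

Write exponents as rows T,I,Θ / cols f,t,ω,γ,i,ΔT,X1:
  T: [-1  1 -1 -1  0  0  0]
  I: [ 0  0  0  0  1  0  1]
  Θ: [ 0  0  0  0  0  1  2]
RREF → pivots at {f,i,ΔT} ⇒ r = 3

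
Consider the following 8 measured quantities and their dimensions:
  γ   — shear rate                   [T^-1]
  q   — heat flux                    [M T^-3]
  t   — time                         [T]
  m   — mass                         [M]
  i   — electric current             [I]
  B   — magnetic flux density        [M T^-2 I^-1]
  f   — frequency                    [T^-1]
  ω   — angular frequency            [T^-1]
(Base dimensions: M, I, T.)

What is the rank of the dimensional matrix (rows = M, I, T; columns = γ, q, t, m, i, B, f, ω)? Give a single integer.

3

Write exponents as rows M,I,T / cols γ,q,t,m,i,B,f,ω:
  M: [ 0  1  0  1  0  1  0  0]
  I: [ 0  0  0  0  1 -1  0  0]
  T: [-1 -3  1  0  0 -2 -1 -1]
RREF → pivots at {γ,q,i} ⇒ r = 3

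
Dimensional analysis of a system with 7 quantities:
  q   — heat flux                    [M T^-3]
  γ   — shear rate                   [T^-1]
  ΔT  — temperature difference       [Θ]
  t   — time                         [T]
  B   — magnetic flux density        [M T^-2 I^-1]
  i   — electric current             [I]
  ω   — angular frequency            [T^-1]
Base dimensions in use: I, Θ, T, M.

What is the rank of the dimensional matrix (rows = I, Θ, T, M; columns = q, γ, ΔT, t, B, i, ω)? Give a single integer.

Write exponents as rows I,Θ,T,M / cols q,γ,ΔT,t,B,i,ω:
  I: [ 0  0  0  0 -1  1  0]
  Θ: [ 0  0  1  0  0  0  0]
  T: [-3 -1  0  1 -2  0 -1]
  M: [ 1  0  0  0  1  0  0]
Row reduction gives pivot columns q,γ,ΔT,B; rank = 4

4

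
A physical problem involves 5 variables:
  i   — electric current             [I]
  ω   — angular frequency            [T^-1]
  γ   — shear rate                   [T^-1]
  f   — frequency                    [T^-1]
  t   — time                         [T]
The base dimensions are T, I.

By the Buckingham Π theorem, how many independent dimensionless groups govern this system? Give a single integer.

3

Dimensional matrix (T×I by i×ω×γ×f×t):
  T: [ 0 -1 -1 -1  1]
  I: [ 1  0  0  0  0]
RREF → pivots at {i,ω} ⇒ r = 2
5 vars − rank 2 = 3 Π groups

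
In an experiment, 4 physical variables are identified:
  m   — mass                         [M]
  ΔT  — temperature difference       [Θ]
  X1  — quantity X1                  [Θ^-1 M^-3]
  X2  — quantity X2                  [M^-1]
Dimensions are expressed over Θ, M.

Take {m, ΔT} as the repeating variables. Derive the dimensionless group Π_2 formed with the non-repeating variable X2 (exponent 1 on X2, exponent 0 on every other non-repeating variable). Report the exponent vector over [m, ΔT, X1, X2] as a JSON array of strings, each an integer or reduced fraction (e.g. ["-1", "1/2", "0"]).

["1", "0", "0", "1"]

Dimensional matrix (Θ×M by m×ΔT×X1×X2):
  Θ: [ 0  1 -1  0]
  M: [ 1  0 -3 -1]
Echelon form has 2 nonzero rows (pivots: m,ΔT)
Repeat: m,ΔT; free: X1,X2
RREF:
  r0: [   1    0   -3   -1]
  r1: [   0    1   -1    0]
Fix exponent of X2 at 1, X1 at 0; solve each RREF row for its pivot's exponent:
  r0: exp(m) + (-1)·1 = 0 ⇒ exp(m) = 1
  r1: exp(ΔT) + (0)·1 = 0 ⇒ exp(ΔT) = 0
Π_2 = m · X2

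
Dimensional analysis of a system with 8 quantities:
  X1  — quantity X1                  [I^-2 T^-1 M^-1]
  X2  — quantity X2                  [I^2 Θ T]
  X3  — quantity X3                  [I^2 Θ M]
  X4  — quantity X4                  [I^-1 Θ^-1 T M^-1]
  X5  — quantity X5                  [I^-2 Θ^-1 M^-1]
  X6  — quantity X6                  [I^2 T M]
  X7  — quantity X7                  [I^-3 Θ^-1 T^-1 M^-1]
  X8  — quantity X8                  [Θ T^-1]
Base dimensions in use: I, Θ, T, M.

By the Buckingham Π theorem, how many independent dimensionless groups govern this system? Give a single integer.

Exponent matrix [I,Θ,T,M] × [X1,X2,X3,X4,X5,X6,X7,X8]:
  I: [-2  2  2 -1 -2  2 -3  0]
  Θ: [ 0  1  1 -1 -1  0 -1  1]
  T: [-1  1  0  1  0  1 -1 -1]
  M: [-1  0  1 -1 -1  1 -1  0]
Echelon form has 3 nonzero rows (pivots: X1,X2,X3)
n=8, r=3 ⇒ 5 dimensionless groups

5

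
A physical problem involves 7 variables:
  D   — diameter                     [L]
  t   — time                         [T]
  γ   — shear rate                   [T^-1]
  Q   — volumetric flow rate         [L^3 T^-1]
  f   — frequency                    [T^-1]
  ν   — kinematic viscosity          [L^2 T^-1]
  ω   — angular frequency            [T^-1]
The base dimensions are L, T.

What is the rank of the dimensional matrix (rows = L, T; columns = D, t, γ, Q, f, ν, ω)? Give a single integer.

Dimensional matrix (L×T by D×t×γ×Q×f×ν×ω):
  L: [ 1  0  0  3  0  2  0]
  T: [ 0  1 -1 -1 -1 -1 -1]
RREF → pivots at {D,t} ⇒ r = 2

2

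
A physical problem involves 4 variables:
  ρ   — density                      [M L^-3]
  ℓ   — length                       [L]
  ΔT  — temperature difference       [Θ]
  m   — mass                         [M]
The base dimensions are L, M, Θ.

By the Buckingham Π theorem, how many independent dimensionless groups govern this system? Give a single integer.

1

Exponent matrix [L,M,Θ] × [ρ,ℓ,ΔT,m]:
  L: [-3  1  0  0]
  M: [ 1  0  0  1]
  Θ: [ 0  0  1  0]
Echelon form has 3 nonzero rows (pivots: ρ,ℓ,ΔT)
n=4, r=3 ⇒ 1 dimensionless group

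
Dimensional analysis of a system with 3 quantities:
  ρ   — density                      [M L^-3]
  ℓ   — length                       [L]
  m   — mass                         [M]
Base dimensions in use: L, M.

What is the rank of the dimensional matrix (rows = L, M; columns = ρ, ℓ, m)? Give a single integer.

2

Write exponents as rows L,M / cols ρ,ℓ,m:
  L: [-3  1  0]
  M: [ 1  0  1]
RREF → pivots at {ρ,ℓ} ⇒ r = 2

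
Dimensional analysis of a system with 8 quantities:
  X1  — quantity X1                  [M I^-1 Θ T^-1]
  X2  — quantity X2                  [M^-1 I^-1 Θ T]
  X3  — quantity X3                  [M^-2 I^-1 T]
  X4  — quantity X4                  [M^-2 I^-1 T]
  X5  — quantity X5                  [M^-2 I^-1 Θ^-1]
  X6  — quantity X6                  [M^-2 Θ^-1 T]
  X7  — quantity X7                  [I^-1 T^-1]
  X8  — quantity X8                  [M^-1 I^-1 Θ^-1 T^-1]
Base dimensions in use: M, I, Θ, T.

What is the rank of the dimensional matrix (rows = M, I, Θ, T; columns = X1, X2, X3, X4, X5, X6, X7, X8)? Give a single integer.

Exponent matrix [M,I,Θ,T] × [X1,X2,X3,X4,X5,X6,X7,X8]:
  M: [ 1 -1 -2 -2 -2 -2  0 -1]
  I: [-1 -1 -1 -1 -1  0 -1 -1]
  Θ: [ 1  1  0  0 -1 -1  0 -1]
  T: [-1  1  1  1  0  1 -1 -1]
Echelon form has 3 nonzero rows (pivots: X1,X2,X3)

3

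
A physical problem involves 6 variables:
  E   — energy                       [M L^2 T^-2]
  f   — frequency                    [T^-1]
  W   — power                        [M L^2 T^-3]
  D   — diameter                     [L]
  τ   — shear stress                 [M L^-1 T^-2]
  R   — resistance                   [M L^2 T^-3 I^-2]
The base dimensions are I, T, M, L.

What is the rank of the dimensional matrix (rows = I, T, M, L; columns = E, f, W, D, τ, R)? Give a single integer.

Dimensional matrix (I×T×M×L by E×f×W×D×τ×R):
  I: [ 0  0  0  0  0 -2]
  T: [-2 -1 -3  0 -2 -3]
  M: [ 1  0  1  0  1  1]
  L: [ 2  0  2  1 -1  2]
RREF → pivots at {E,f,D,R} ⇒ r = 4

4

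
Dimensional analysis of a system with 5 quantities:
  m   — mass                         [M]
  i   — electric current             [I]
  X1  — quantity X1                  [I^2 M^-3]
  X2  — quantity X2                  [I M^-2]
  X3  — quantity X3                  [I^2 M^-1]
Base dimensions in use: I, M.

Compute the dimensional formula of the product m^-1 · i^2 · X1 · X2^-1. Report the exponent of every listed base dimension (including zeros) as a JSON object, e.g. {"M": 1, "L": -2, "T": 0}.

{"I": 3, "M": -2}

Write exponents as rows I,M / cols m,i,X1,X2,X3:
  I: [ 0  1  2  1  2]
  M: [ 1  0 -3 -2 -1]
  [I]: (-1)·0+(2)·1+(1)·2+(-1)·1 = 3
  [M]: (-1)·1+(2)·0+(1)·-3+(-1)·-2 = -2
⇒ I^3 M^-2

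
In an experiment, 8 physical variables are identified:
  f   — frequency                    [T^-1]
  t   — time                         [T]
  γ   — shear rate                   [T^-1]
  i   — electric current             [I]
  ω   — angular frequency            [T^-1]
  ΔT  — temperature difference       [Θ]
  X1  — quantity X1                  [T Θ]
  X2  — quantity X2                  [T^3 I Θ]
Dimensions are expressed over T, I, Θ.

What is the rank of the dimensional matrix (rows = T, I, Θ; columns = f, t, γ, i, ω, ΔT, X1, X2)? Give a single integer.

Exponent matrix [T,I,Θ] × [f,t,γ,i,ω,ΔT,X1,X2]:
  T: [-1  1 -1  0 -1  0  1  3]
  I: [ 0  0  0  1  0  0  0  1]
  Θ: [ 0  0  0  0  0  1  1  1]
Row reduction gives pivot columns f,i,ΔT; rank = 3

3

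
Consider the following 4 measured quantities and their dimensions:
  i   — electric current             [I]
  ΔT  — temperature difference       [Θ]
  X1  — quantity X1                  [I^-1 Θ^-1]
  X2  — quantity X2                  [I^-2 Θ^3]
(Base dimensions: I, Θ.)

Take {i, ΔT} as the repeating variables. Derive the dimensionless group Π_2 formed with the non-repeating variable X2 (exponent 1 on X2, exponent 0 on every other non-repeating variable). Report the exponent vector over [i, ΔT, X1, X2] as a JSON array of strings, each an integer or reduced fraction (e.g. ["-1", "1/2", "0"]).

Exponent matrix [I,Θ] × [i,ΔT,X1,X2]:
  I: [ 1  0 -1 -2]
  Θ: [ 0  1 -1  3]
RREF → pivots at {i,ΔT} ⇒ r = 2
Repeat: i,ΔT; free: X1,X2
RREF:
  r0: [   1    0   -1   -2]
  r1: [   0    1   -1    3]
Fix exponent of X2 at 1, X1 at 0; solve each RREF row for its pivot's exponent:
  r0: exp(i) + (-2)·1 = 0 ⇒ exp(i) = 2
  r1: exp(ΔT) + (3)·1 = 0 ⇒ exp(ΔT) = -3
Π_2 = i^2 · ΔT^-3 · X2

["2", "-3", "0", "1"]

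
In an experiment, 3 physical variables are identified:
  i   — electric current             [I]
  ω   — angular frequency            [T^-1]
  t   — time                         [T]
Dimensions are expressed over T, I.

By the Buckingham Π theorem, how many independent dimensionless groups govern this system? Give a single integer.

1

Exponent matrix [T,I] × [i,ω,t]:
  T: [ 0 -1  1]
  I: [ 1  0  0]
Row reduction gives pivot columns i,ω; rank = 2
3 vars − rank 2 = 1 Π group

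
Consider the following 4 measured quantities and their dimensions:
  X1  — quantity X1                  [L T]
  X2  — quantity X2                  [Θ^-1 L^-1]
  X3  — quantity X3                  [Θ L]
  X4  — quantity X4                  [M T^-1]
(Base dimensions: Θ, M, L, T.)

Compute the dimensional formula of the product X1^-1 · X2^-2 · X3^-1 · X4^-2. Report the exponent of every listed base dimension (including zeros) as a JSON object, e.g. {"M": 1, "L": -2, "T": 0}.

Write exponents as rows Θ,M,L,T / cols X1,X2,X3,X4:
  Θ: [ 0 -1  1  0]
  M: [ 0  0  0  1]
  L: [ 1 -1  1  0]
  T: [ 1  0  0 -1]
  [Θ]: (-1)·0+(-2)·-1+(-1)·1+(-2)·0 = 1
  [M]: (-1)·0+(-2)·0+(-1)·0+(-2)·1 = -2
  [L]: (-1)·1+(-2)·-1+(-1)·1+(-2)·0 = 0
  [T]: (-1)·1+(-2)·0+(-1)·0+(-2)·-1 = 1
⇒ Θ M^-2 T

{"Θ": 1, "M": -2, "L": 0, "T": 1}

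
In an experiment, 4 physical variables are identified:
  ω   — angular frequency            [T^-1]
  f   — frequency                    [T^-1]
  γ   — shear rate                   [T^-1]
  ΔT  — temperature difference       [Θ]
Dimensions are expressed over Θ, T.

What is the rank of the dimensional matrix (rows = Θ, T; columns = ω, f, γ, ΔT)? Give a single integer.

2

Dimensional matrix (Θ×T by ω×f×γ×ΔT):
  Θ: [ 0  0  0  1]
  T: [-1 -1 -1  0]
Row reduction gives pivot columns ω,ΔT; rank = 2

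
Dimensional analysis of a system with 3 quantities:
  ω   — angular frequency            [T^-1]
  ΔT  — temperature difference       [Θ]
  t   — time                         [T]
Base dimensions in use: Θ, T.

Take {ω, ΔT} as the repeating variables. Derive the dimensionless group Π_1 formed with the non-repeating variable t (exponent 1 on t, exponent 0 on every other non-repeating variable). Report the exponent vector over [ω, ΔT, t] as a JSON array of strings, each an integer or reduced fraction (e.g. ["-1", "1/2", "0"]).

Exponent matrix [Θ,T] × [ω,ΔT,t]:
  Θ: [ 0  1  0]
  T: [-1  0  1]
Echelon form has 2 nonzero rows (pivots: ω,ΔT)
Pivot set = {ω,ΔT}, free = {t}
RREF:
  r0: [   1    0   -1]
  r1: [   0    1    0]
Fix exponent of t at 1; solve each RREF row for its pivot's exponent:
  r0: exp(ω) + (-1)·1 = 0 ⇒ exp(ω) = 1
  r1: exp(ΔT) + (0)·1 = 0 ⇒ exp(ΔT) = 0
Π_1 = ω · t

["1", "0", "1"]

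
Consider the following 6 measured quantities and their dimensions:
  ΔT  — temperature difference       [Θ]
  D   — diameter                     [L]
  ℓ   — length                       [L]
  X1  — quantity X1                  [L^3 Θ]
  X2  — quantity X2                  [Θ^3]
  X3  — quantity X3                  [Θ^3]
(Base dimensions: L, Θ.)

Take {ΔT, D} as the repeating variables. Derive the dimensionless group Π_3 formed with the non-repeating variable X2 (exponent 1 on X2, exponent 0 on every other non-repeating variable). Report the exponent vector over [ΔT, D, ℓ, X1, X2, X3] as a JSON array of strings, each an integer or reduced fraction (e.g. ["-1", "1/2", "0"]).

Dimensional matrix (L×Θ by ΔT×D×ℓ×X1×X2×X3):
  L: [ 0  1  1  3  0  0]
  Θ: [ 1  0  0  1  3  3]
RREF → pivots at {ΔT,D} ⇒ r = 2
Repeat: ΔT,D; free: ℓ,X1,X2,X3
RREF:
  r0: [   1    0    0    1    3    3]
  r1: [   0    1    1    3    0    0]
Fix exponent of X2 at 1, ℓ at 0, X1 at 0, X3 at 0; solve each RREF row for its pivot's exponent:
  r0: exp(ΔT) + (3)·1 = 0 ⇒ exp(ΔT) = -3
  r1: exp(D) + (0)·1 = 0 ⇒ exp(D) = 0
Π_3 = ΔT^-3 · X2

["-3", "0", "0", "0", "1", "0"]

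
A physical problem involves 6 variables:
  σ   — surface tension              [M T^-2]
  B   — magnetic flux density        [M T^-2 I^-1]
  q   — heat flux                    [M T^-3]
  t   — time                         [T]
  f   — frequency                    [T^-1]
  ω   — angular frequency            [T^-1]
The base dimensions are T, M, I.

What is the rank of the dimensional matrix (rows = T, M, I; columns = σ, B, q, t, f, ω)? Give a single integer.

Exponent matrix [T,M,I] × [σ,B,q,t,f,ω]:
  T: [-2 -2 -3  1 -1 -1]
  M: [ 1  1  1  0  0  0]
  I: [ 0 -1  0  0  0  0]
RREF → pivots at {σ,B,q} ⇒ r = 3

3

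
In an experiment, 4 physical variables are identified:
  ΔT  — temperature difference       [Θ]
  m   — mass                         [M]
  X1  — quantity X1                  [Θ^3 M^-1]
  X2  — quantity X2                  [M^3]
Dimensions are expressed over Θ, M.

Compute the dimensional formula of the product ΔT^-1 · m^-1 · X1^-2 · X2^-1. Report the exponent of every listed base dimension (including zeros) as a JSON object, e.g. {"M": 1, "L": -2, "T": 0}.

Dimensional matrix (Θ×M by ΔT×m×X1×X2):
  Θ: [ 1  0  3  0]
  M: [ 0  1 -1  3]
  [Θ]: (-1)·1+(-1)·0+(-2)·3+(-1)·0 = -7
  [M]: (-1)·0+(-1)·1+(-2)·-1+(-1)·3 = -2
⇒ Θ^-7 M^-2

{"Θ": -7, "M": -2}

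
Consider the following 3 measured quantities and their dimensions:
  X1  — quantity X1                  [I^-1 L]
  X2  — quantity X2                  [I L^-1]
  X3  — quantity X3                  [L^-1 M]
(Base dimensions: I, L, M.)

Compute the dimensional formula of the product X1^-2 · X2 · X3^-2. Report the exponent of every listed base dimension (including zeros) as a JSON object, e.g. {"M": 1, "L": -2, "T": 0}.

{"I": 3, "L": -1, "M": -2}

Write exponents as rows I,L,M / cols X1,X2,X3:
  I: [-1  1  0]
  L: [ 1 -1 -1]
  M: [ 0  0  1]
  [I]: (-2)·-1+(1)·1+(-2)·0 = 3
  [L]: (-2)·1+(1)·-1+(-2)·-1 = -1
  [M]: (-2)·0+(1)·0+(-2)·1 = -2
⇒ I^3 L^-1 M^-2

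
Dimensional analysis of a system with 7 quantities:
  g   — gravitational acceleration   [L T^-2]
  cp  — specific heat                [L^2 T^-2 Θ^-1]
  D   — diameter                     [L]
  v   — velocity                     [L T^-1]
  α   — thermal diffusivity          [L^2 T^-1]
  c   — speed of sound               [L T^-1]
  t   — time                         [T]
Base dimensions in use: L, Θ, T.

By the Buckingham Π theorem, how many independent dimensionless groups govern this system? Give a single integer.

4

Write exponents as rows L,Θ,T / cols g,cp,D,v,α,c,t:
  L: [ 1  2  1  1  2  1  0]
  Θ: [ 0 -1  0  0  0  0  0]
  T: [-2 -2  0 -1 -1 -1  1]
Row reduction gives pivot columns g,cp,D; rank = 3
n=7, r=3 ⇒ 4 dimensionless groups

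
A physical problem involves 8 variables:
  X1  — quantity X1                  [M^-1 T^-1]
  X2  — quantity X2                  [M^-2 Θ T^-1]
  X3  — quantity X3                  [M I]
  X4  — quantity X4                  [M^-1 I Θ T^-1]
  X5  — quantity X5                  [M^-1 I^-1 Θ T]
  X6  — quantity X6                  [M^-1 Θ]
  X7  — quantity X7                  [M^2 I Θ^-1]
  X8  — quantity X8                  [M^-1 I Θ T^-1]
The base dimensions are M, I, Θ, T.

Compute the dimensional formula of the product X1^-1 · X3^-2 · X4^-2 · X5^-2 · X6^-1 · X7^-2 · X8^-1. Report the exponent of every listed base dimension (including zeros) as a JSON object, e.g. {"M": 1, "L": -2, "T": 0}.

{"M": 1, "I": -5, "Θ": -4, "T": 2}

Write exponents as rows M,I,Θ,T / cols X1,X2,X3,X4,X5,X6,X7,X8:
  M: [-1 -2  1 -1 -1 -1  2 -1]
  I: [ 0  0  1  1 -1  0  1  1]
  Θ: [ 0  1  0  1  1  1 -1  1]
  T: [-1 -1  0 -1  1  0  0 -1]
  [M]: (-1)·-1+(-2)·1+(-2)·-1+(-2)·-1+(-1)·-1+(-2)·2+(-1)·-1 = 1
  [I]: (-1)·0+(-2)·1+(-2)·1+(-2)·-1+(-1)·0+(-2)·1+(-1)·1 = -5
  [Θ]: (-1)·0+(-2)·0+(-2)·1+(-2)·1+(-1)·1+(-2)·-1+(-1)·1 = -4
  [T]: (-1)·-1+(-2)·0+(-2)·-1+(-2)·1+(-1)·0+(-2)·0+(-1)·-1 = 2
⇒ M I^-5 Θ^-4 T^2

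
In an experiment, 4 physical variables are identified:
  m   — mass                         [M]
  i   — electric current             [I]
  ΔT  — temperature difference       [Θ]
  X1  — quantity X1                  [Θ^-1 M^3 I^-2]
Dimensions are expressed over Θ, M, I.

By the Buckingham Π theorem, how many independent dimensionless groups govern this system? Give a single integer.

Dimensional matrix (Θ×M×I by m×i×ΔT×X1):
  Θ: [ 0  0  1 -1]
  M: [ 1  0  0  3]
  I: [ 0  1  0 -2]
RREF → pivots at {m,i,ΔT} ⇒ r = 3
Π count = n − r = 4 − 3 = 1

1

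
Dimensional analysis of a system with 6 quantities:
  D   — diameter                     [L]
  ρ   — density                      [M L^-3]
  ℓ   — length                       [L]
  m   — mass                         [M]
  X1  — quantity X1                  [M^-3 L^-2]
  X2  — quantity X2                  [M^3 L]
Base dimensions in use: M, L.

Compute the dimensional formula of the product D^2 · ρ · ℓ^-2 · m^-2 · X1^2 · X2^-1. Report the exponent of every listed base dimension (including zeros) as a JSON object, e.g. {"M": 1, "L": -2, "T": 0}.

Dimensional matrix (M×L by D×ρ×ℓ×m×X1×X2):
  M: [ 0  1  0  1 -3  3]
  L: [ 1 -3  1  0 -2  1]
  [M]: (2)·0+(1)·1+(-2)·0+(-2)·1+(2)·-3+(-1)·3 = -10
  [L]: (2)·1+(1)·-3+(-2)·1+(-2)·0+(2)·-2+(-1)·1 = -8
⇒ M^-10 L^-8

{"M": -10, "L": -8}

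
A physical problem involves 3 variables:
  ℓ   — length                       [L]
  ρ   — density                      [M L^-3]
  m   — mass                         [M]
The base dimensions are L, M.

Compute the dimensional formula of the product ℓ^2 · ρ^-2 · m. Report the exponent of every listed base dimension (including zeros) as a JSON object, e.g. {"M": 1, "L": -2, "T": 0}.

Dimensional matrix (L×M by ℓ×ρ×m):
  L: [ 1 -3  0]
  M: [ 0  1  1]
  [L]: (2)·1+(-2)·-3+(1)·0 = 8
  [M]: (2)·0+(-2)·1+(1)·1 = -1
⇒ L^8 M^-1

{"L": 8, "M": -1}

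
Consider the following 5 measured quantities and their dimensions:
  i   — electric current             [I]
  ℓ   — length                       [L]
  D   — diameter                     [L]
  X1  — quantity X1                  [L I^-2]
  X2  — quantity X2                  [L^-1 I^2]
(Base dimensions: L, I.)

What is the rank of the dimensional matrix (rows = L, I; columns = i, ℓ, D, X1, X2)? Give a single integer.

Dimensional matrix (L×I by i×ℓ×D×X1×X2):
  L: [ 0  1  1  1 -1]
  I: [ 1  0  0 -2  2]
Echelon form has 2 nonzero rows (pivots: i,ℓ)

2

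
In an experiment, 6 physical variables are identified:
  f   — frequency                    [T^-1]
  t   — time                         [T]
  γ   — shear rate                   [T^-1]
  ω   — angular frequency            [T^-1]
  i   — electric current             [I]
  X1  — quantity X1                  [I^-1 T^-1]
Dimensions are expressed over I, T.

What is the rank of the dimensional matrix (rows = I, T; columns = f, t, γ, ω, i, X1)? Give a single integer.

2

Write exponents as rows I,T / cols f,t,γ,ω,i,X1:
  I: [ 0  0  0  0  1 -1]
  T: [-1  1 -1 -1  0 -1]
RREF → pivots at {f,i} ⇒ r = 2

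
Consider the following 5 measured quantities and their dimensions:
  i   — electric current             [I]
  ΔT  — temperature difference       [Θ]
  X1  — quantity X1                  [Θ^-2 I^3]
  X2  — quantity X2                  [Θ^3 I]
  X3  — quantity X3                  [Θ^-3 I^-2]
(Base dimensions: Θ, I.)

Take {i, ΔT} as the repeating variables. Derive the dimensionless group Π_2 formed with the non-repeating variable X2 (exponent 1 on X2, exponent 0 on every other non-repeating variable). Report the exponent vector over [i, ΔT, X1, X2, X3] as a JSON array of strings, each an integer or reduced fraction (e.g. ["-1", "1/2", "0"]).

["-1", "-3", "0", "1", "0"]

Exponent matrix [Θ,I] × [i,ΔT,X1,X2,X3]:
  Θ: [ 0  1 -2  3 -3]
  I: [ 1  0  3  1 -2]
RREF → pivots at {i,ΔT} ⇒ r = 2
Pivot set = {i,ΔT}, free = {X1,X2,X3}
RREF:
  r0: [   1    0    3    1   -2]
  r1: [   0    1   -2    3   -3]
Fix exponent of X2 at 1, X1 at 0, X3 at 0; solve each RREF row for its pivot's exponent:
  r0: exp(i) + (1)·1 = 0 ⇒ exp(i) = -1
  r1: exp(ΔT) + (3)·1 = 0 ⇒ exp(ΔT) = -3
Π_2 = i^-1 · ΔT^-3 · X2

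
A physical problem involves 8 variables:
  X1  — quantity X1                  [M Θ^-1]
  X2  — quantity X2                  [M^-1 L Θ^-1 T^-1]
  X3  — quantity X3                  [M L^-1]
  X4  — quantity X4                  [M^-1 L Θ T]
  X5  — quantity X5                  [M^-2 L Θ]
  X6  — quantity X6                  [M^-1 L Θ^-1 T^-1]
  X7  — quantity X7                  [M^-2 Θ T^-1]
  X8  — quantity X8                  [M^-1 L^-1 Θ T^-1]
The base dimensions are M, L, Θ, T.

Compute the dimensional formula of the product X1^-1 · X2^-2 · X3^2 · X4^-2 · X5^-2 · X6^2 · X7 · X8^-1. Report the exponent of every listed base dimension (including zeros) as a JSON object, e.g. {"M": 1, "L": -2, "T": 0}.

Dimensional matrix (M×L×Θ×T by X1×X2×X3×X4×X5×X6×X7×X8):
  M: [ 1 -1  1 -1 -2 -1 -2 -1]
  L: [ 0  1 -1  1  1  1  0 -1]
  Θ: [-1 -1  0  1  1 -1  1  1]
  T: [ 0 -1  0  1  0 -1 -1 -1]
  [M]: (-1)·1+(-2)·-1+(2)·1+(-2)·-1+(-2)·-2+(2)·-1+(1)·-2+(-1)·-1 = 6
  [L]: (-1)·0+(-2)·1+(2)·-1+(-2)·1+(-2)·1+(2)·1+(1)·0+(-1)·-1 = -5
  [Θ]: (-1)·-1+(-2)·-1+(2)·0+(-2)·1+(-2)·1+(2)·-1+(1)·1+(-1)·1 = -3
  [T]: (-1)·0+(-2)·-1+(2)·0+(-2)·1+(-2)·0+(2)·-1+(1)·-1+(-1)·-1 = -2
⇒ M^6 L^-5 Θ^-3 T^-2

{"M": 6, "L": -5, "Θ": -3, "T": -2}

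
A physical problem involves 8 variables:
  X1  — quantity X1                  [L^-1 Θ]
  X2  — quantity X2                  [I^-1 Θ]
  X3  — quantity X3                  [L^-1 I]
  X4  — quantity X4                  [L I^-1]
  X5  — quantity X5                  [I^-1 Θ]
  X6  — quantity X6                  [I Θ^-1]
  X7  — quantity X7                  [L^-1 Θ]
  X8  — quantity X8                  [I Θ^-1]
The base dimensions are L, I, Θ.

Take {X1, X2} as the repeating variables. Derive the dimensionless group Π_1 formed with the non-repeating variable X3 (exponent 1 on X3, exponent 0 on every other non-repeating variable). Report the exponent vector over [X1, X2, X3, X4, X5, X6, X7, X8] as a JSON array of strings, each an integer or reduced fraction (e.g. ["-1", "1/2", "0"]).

["-1", "1", "1", "0", "0", "0", "0", "0"]

Write exponents as rows L,I,Θ / cols X1,X2,X3,X4,X5,X6,X7,X8:
  L: [-1  0 -1  1  0  0 -1  0]
  I: [ 0 -1  1 -1 -1  1  0  1]
  Θ: [ 1  1  0  0  1 -1  1 -1]
Echelon form has 2 nonzero rows (pivots: X1,X2)
Pivot set = {X1,X2}, free = {X3,X4,X5,X6,X7,X8}
RREF:
  r0: [   1    0    1   -1    0    0    1    0]
  r1: [   0    1   -1    1    1   -1    0   -1]
  r2: [   0    0    0    0    0    0    0    0]
Fix exponent of X3 at 1, X4 at 0, X5 at 0, X6 at 0, X7 at 0, X8 at 0; solve each RREF row for its pivot's exponent:
  r0: exp(X1) + (1)·1 = 0 ⇒ exp(X1) = -1
  r1: exp(X2) + (-1)·1 = 0 ⇒ exp(X2) = 1
Π_1 = X1^-1 · X2 · X3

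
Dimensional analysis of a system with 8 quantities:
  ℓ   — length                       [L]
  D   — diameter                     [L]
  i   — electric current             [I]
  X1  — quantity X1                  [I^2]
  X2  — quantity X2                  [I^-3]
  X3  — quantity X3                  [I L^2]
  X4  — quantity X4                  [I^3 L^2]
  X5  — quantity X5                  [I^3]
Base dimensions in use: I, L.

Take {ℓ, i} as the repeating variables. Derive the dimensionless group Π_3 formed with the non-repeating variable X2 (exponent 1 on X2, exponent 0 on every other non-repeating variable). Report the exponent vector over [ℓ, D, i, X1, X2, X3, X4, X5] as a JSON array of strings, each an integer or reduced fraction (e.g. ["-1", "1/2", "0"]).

["0", "0", "3", "0", "1", "0", "0", "0"]

Write exponents as rows I,L / cols ℓ,D,i,X1,X2,X3,X4,X5:
  I: [ 0  0  1  2 -3  1  3  3]
  L: [ 1  1  0  0  0  2  2  0]
RREF → pivots at {ℓ,i} ⇒ r = 2
Repeat: ℓ,i; free: D,X1,X2,X3,X4,X5
RREF:
  r0: [   1    1    0    0    0    2    2    0]
  r1: [   0    0    1    2   -3    1    3    3]
Fix exponent of X2 at 1, D at 0, X1 at 0, X3 at 0, X4 at 0, X5 at 0; solve each RREF row for its pivot's exponent:
  r0: exp(ℓ) + (0)·1 = 0 ⇒ exp(ℓ) = 0
  r1: exp(i) + (-3)·1 = 0 ⇒ exp(i) = 3
Π_3 = i^3 · X2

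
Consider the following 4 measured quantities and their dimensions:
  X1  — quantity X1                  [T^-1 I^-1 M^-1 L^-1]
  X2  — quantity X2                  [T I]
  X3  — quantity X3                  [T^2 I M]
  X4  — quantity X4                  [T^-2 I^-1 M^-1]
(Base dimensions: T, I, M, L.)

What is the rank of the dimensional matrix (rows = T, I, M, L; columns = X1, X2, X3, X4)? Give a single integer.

Dimensional matrix (T×I×M×L by X1×X2×X3×X4):
  T: [-1  1  2 -2]
  I: [-1  1  1 -1]
  M: [-1  0  1 -1]
  L: [-1  0  0  0]
RREF → pivots at {X1,X2,X3} ⇒ r = 3

3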